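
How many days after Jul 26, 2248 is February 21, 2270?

Jul 26, 2248 → Jul 26, 2249: 365 days.
Jul 26, 2249 → Jul 26, 2250: 365 days.
Jul 26, 2250 → Jul 26, 2251: 365 days.
Jul 26, 2251 → Jul 26, 2252: 366 days (Feb 29, 2252 is in that span).
Jul 26, 2252 → Jul 26, 2253: 365 days.
Jul 26, 2253 → Jul 26, 2254: 365 days.
Jul 26, 2254 → Jul 26, 2255: 365 days.
Jul 26, 2255 → Jul 26, 2256: 366 days (Feb 29, 2256 is in that span).
Jul 26, 2256 → Jul 26, 2257: 365 days.
Jul 26, 2257 → Jul 26, 2258: 365 days.
Jul 26, 2258 → Jul 26, 2259: 365 days.
Jul 26, 2259 → Jul 26, 2260: 366 days (Feb 29, 2260 is in that span).
Jul 26, 2260 → Jul 26, 2261: 365 days.
Jul 26, 2261 → Jul 26, 2262: 365 days.
Jul 26, 2262 → Jul 26, 2263: 365 days.
Jul 26, 2263 → Jul 26, 2264: 366 days (Feb 29, 2264 is in that span).
Jul 26, 2264 → Jul 26, 2265: 365 days.
Jul 26, 2265 → Jul 26, 2266: 365 days.
Jul 26, 2266 → Jul 26, 2267: 365 days.
Jul 26, 2267 → Jul 26, 2268: 366 days (Feb 29, 2268 is in that span).
Jul 26, 2268 → Jul 26, 2269: 365 days.
Jul 26, 2269 → Aug 26, 2269: 31 days (July has 31).
Aug 26, 2269 → Sep 26, 2269: 31 days (August has 31).
Sep 26, 2269 → Oct 26, 2269: 30 days (September has 30).
Oct 26, 2269 → Nov 26, 2269: 31 days (October has 31).
Nov 26, 2269 → Dec 26, 2269: 30 days (November has 30).
Dec 26, 2269 → Jan 26, 2270: 31 days (December has 31).
Jan 26, 2270 → Feb 21, 2270: 26 days.
Total: 7880 days.

7880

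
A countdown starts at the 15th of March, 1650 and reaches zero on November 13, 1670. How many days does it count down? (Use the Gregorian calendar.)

Mar 15, 1650 → Mar 15, 1651: 365 days.
Mar 15, 1651 → Mar 15, 1652: 366 days (Feb 29, 1652 is in that span).
Mar 15, 1652 → Mar 15, 1653: 365 days.
Mar 15, 1653 → Mar 15, 1654: 365 days.
Mar 15, 1654 → Mar 15, 1655: 365 days.
Mar 15, 1655 → Mar 15, 1656: 366 days (Feb 29, 1656 is in that span).
Mar 15, 1656 → Mar 15, 1657: 365 days.
Mar 15, 1657 → Mar 15, 1658: 365 days.
Mar 15, 1658 → Mar 15, 1659: 365 days.
Mar 15, 1659 → Mar 15, 1660: 366 days (Feb 29, 1660 is in that span).
Mar 15, 1660 → Mar 15, 1661: 365 days.
Mar 15, 1661 → Mar 15, 1662: 365 days.
Mar 15, 1662 → Mar 15, 1663: 365 days.
Mar 15, 1663 → Mar 15, 1664: 366 days (Feb 29, 1664 is in that span).
Mar 15, 1664 → Mar 15, 1665: 365 days.
Mar 15, 1665 → Mar 15, 1666: 365 days.
Mar 15, 1666 → Mar 15, 1667: 365 days.
Mar 15, 1667 → Mar 15, 1668: 366 days (Feb 29, 1668 is in that span).
Mar 15, 1668 → Mar 15, 1669: 365 days.
Mar 15, 1669 → Mar 15, 1670: 365 days.
Mar 15, 1670 → Apr 15, 1670: 31 days (March has 31).
Apr 15, 1670 → May 15, 1670: 30 days (April has 30).
May 15, 1670 → Jun 15, 1670: 31 days (May has 31).
Jun 15, 1670 → Jul 15, 1670: 30 days (June has 30).
Jul 15, 1670 → Aug 15, 1670: 31 days (July has 31).
Aug 15, 1670 → Sep 15, 1670: 31 days (August has 31).
Sep 15, 1670 → Oct 15, 1670: 30 days (September has 30).
Oct 15, 1670 → Nov 13, 1670: 29 days.
Total: 7548 days.

7548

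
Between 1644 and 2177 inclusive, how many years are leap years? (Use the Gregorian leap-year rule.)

Multiples of 4 in [1644,2177]: 134.
Of those, multiples of 100: 5 (not leap unless ÷400).
Multiples of 400: 1.
Leap years = 134 − 5 + 1 = 130.

130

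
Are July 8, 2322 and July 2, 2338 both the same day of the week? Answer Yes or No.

Yes

From Jul 8, 2322 to Jul 2, 2338 is 5838 days.
5838 mod 7 = 0, so they are the same weekday.
(Jul 8, 2322 is a Saturday; Jul 2, 2338 is a Saturday.)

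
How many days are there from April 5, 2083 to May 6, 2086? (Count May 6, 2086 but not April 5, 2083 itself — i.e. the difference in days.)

Apr 5, 2083 → Apr 5, 2084: 366 days (Feb 29, 2084 is in that span).
Apr 5, 2084 → Apr 5, 2085: 365 days.
Apr 5, 2085 → May 5, 2085: 30 days (April has 30).
May 5, 2085 → Jun 5, 2085: 31 days (May has 31).
Jun 5, 2085 → Jul 5, 2085: 30 days (June has 30).
Jul 5, 2085 → Aug 5, 2085: 31 days (July has 31).
Aug 5, 2085 → Sep 5, 2085: 31 days (August has 31).
Sep 5, 2085 → Oct 5, 2085: 30 days (September has 30).
Oct 5, 2085 → Nov 5, 2085: 31 days (October has 31).
Nov 5, 2085 → Dec 5, 2085: 30 days (November has 30).
Dec 5, 2085 → Jan 5, 2086: 31 days (December has 31).
Jan 5, 2086 → Feb 5, 2086: 31 days (January has 31).
Feb 5, 2086 → Mar 5, 2086: 28 days (February has 28).
Mar 5, 2086 → Apr 5, 2086: 31 days (March has 31).
Apr 5, 2086 → May 5, 2086: 30 days (April has 30).
May 5, 2086 → May 6, 2086: 1 days.
Total: 1127 days.

1127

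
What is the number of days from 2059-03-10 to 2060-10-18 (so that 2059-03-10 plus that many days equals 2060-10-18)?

Mar 10, 2059 → Mar 10, 2060: 366 days (Feb 29, 2060 is in that span).
Mar 10, 2060 → Apr 10, 2060: 31 days (March has 31).
Apr 10, 2060 → May 10, 2060: 30 days (April has 30).
May 10, 2060 → Jun 10, 2060: 31 days (May has 31).
Jun 10, 2060 → Jul 10, 2060: 30 days (June has 30).
Jul 10, 2060 → Aug 10, 2060: 31 days (July has 31).
Aug 10, 2060 → Sep 10, 2060: 31 days (August has 31).
Sep 10, 2060 → Oct 10, 2060: 30 days (September has 30).
Oct 10, 2060 → Oct 18, 2060: 8 days.
Total: 588 days.

588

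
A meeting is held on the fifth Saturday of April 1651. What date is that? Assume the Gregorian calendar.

April 1, 1651 is a Saturday.
The first Saturday is therefore April 1 (same day).
The fifth Saturday is 1 + 4×7 = April 29.

April 29, 1651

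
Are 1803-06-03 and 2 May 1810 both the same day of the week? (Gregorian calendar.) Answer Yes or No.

From Jun 3, 1803 to May 2, 1810 is 2525 days.
2525 mod 7 = 5, so they are different weekdays.
(Jun 3, 1803 is a Friday; May 2, 1810 is a Wednesday.)

No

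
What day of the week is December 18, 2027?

Saturday

January 1, 2027 is a Friday.
Jan 1, 2027 → Feb 1, 2027: 31 days (January has 31).
Feb 1, 2027 → Mar 1, 2027: 28 days (February has 28).
Mar 1, 2027 → Apr 1, 2027: 31 days (March has 31).
Apr 1, 2027 → May 1, 2027: 30 days (April has 30).
May 1, 2027 → Jun 1, 2027: 31 days (May has 31).
Jun 1, 2027 → Jul 1, 2027: 30 days (June has 30).
Jul 1, 2027 → Aug 1, 2027: 31 days (July has 31).
Aug 1, 2027 → Sep 1, 2027: 31 days (August has 31).
Sep 1, 2027 → Oct 1, 2027: 30 days (September has 30).
Oct 1, 2027 → Nov 1, 2027: 31 days (October has 31).
Nov 1, 2027 → Dec 1, 2027: 30 days (November has 30).
Dec 1, 2027 → Dec 18, 2027: 17 days.
Total: 351 days.
351 mod 7 = 1, so Friday + 1 = Saturday.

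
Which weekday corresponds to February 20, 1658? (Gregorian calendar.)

Doomsday rule: the anchor day for the 1600s is Tuesday. For year 58: 58÷12 = 4 r 10, and 10÷4 = 2, so 4+10+2 = 16.
Tuesday + 16 ≡ Thursday — that's 1658's doomsday.
In February the doomsday date is Feb 28 (1658 is not a leap year).
Feb 20 is 8 days before Feb 28; 8 mod 7 = 1, so Thursday − 1 = Wednesday.

Wednesday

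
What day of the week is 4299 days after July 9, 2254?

Monday

Jul 9, 2254 is a Sunday.
4299 mod 7 = 1, so 4299 days after a Sunday is Sunday + 1 = Monday.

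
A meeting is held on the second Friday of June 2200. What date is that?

June 13, 2200

June 1, 2200 is a Sunday.
The first Friday is therefore June 6 (5 days later).
The second Friday is 6 + 1×7 = June 13.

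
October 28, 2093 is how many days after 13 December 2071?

7990

Dec 13, 2071 → Dec 13, 2072: 366 days (Feb 29, 2072 is in that span).
Dec 13, 2072 → Dec 13, 2073: 365 days.
Dec 13, 2073 → Dec 13, 2074: 365 days.
Dec 13, 2074 → Dec 13, 2075: 365 days.
Dec 13, 2075 → Dec 13, 2076: 366 days (Feb 29, 2076 is in that span).
Dec 13, 2076 → Dec 13, 2077: 365 days.
Dec 13, 2077 → Dec 13, 2078: 365 days.
Dec 13, 2078 → Dec 13, 2079: 365 days.
Dec 13, 2079 → Dec 13, 2080: 366 days (Feb 29, 2080 is in that span).
Dec 13, 2080 → Dec 13, 2081: 365 days.
Dec 13, 2081 → Dec 13, 2082: 365 days.
Dec 13, 2082 → Dec 13, 2083: 365 days.
Dec 13, 2083 → Dec 13, 2084: 366 days (Feb 29, 2084 is in that span).
Dec 13, 2084 → Dec 13, 2085: 365 days.
Dec 13, 2085 → Dec 13, 2086: 365 days.
Dec 13, 2086 → Dec 13, 2087: 365 days.
Dec 13, 2087 → Dec 13, 2088: 366 days (Feb 29, 2088 is in that span).
Dec 13, 2088 → Dec 13, 2089: 365 days.
Dec 13, 2089 → Dec 13, 2090: 365 days.
Dec 13, 2090 → Dec 13, 2091: 365 days.
Dec 13, 2091 → Dec 13, 2092: 366 days (Feb 29, 2092 is in that span).
Dec 13, 2092 → Jan 13, 2093: 31 days (December has 31).
Jan 13, 2093 → Feb 13, 2093: 31 days (January has 31).
Feb 13, 2093 → Mar 13, 2093: 28 days (February has 28).
Mar 13, 2093 → Apr 13, 2093: 31 days (March has 31).
Apr 13, 2093 → May 13, 2093: 30 days (April has 30).
May 13, 2093 → Jun 13, 2093: 31 days (May has 31).
Jun 13, 2093 → Jul 13, 2093: 30 days (June has 30).
Jul 13, 2093 → Aug 13, 2093: 31 days (July has 31).
Aug 13, 2093 → Sep 13, 2093: 31 days (August has 31).
Sep 13, 2093 → Oct 13, 2093: 30 days (September has 30).
Oct 13, 2093 → Oct 28, 2093: 15 days.
Total: 7990 days.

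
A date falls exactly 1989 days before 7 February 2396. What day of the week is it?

First find the weekday of Feb 7, 2396. Doomsday rule: the anchor day for the 2300s is Wednesday. For year 96: 96÷12 = 8 r 0, and 0÷4 = 0, so 8+0+0 = 8.
Wednesday + 8 ≡ Thursday — that's 2396's doomsday.
In February the doomsday date is Feb 29 (2396 is a leap year (divisible by 4)).
Feb 7 is 22 days before Feb 29; 22 mod 7 = 1, so Thursday − 1 = Wednesday.
1989 mod 7 = 1, so 1989 days before a Wednesday is Wednesday − 1 = Tuesday.

Tuesday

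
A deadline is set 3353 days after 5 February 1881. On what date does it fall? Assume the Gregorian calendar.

April 12, 1890

+365 (one year) → Feb 5, 1882 (2988 left).
+365 (one year) → Feb 5, 1883 (2623 left).
+365 (one year) → Feb 5, 1884 (2258 left).
+366 (one year; includes Feb 29, 1884) → Feb 5, 1885 (1892 left).
+365 (one year) → Feb 5, 1886 (1527 left).
+365 (one year) → Feb 5, 1887 (1162 left).
+365 (one year) → Feb 5, 1888 (797 left).
+366 (one year; includes Feb 29, 1888) → Feb 5, 1889 (431 left).
+365 (one year) → Feb 5, 1890 (66 left).
Feb has 28 days: +24 → Mar 1, 1890 (42 left).
Mar has 31 days: +31 → Apr 1, 1890 (11 left).
+11 → Apr 12, 1890.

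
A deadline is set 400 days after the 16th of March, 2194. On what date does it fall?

April 20, 2195

Mar has 31 days: +16 → Apr 1, 2194 (384 left).
Apr has 30 days: +30 → May 1, 2194 (354 left).
May has 31 days: +31 → Jun 1, 2194 (323 left).
Jun has 30 days: +30 → Jul 1, 2194 (293 left).
Jul has 31 days: +31 → Aug 1, 2194 (262 left).
Aug has 31 days: +31 → Sep 1, 2194 (231 left).
Sep has 30 days: +30 → Oct 1, 2194 (201 left).
Oct has 31 days: +31 → Nov 1, 2194 (170 left).
Nov has 30 days: +30 → Dec 1, 2194 (140 left).
Dec has 31 days: +31 → Jan 1, 2195 (109 left).
Jan has 31 days: +31 → Feb 1, 2195 (78 left).
Feb has 28 days: +28 → Mar 1, 2195 (50 left).
Mar has 31 days: +31 → Apr 1, 2195 (19 left).
+19 → Apr 20, 2195.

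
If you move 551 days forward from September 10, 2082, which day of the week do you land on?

Tuesday

First find the weekday of Sep 10, 2082. Doomsday rule: the anchor day for the 2000s is Tuesday. For year 82: 82÷12 = 6 r 10, and 10÷4 = 2, so 6+10+2 = 18.
Tuesday + 18 ≡ Saturday — that's 2082's doomsday.
In September the doomsday date is Sep 5.
Sep 10 is 5 days after Sep 5; 5 mod 7 = 5, so Saturday + 5 = Thursday.
551 mod 7 = 5, so 551 days after a Thursday is Thursday + 5 = Tuesday.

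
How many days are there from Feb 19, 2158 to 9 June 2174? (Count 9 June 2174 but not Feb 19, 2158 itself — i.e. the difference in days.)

Feb 19, 2158 → Feb 19, 2159: 365 days.
Feb 19, 2159 → Feb 19, 2160: 365 days.
Feb 19, 2160 → Feb 19, 2161: 366 days (Feb 29, 2160 is in that span).
Feb 19, 2161 → Feb 19, 2162: 365 days.
Feb 19, 2162 → Feb 19, 2163: 365 days.
Feb 19, 2163 → Feb 19, 2164: 365 days.
Feb 19, 2164 → Feb 19, 2165: 366 days (Feb 29, 2164 is in that span).
Feb 19, 2165 → Feb 19, 2166: 365 days.
Feb 19, 2166 → Feb 19, 2167: 365 days.
Feb 19, 2167 → Feb 19, 2168: 365 days.
Feb 19, 2168 → Feb 19, 2169: 366 days (Feb 29, 2168 is in that span).
Feb 19, 2169 → Feb 19, 2170: 365 days.
Feb 19, 2170 → Feb 19, 2171: 365 days.
Feb 19, 2171 → Feb 19, 2172: 365 days.
Feb 19, 2172 → Feb 19, 2173: 366 days (Feb 29, 2172 is in that span).
Feb 19, 2173 → Feb 19, 2174: 365 days.
Feb 19, 2174 → Mar 19, 2174: 28 days (February has 28).
Mar 19, 2174 → Apr 19, 2174: 31 days (March has 31).
Apr 19, 2174 → May 19, 2174: 30 days (April has 30).
May 19, 2174 → Jun 9, 2174: 21 days.
Total: 5954 days.

5954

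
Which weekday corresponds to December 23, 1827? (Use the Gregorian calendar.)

Doomsday rule: the anchor day for the 1800s is Friday. For year 27: 27÷12 = 2 r 3, and 3÷4 = 0, so 2+3+0 = 5.
Friday + 5 ≡ Wednesday — that's 1827's doomsday.
In December the doomsday date is Dec 12.
Dec 23 is 11 days after Dec 12; 11 mod 7 = 4, so Wednesday + 4 = Sunday.

Sunday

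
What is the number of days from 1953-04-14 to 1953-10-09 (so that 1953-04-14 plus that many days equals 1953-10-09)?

178

Apr 14, 1953 → May 14, 1953: 30 days (April has 30).
May 14, 1953 → Jun 14, 1953: 31 days (May has 31).
Jun 14, 1953 → Jul 14, 1953: 30 days (June has 30).
Jul 14, 1953 → Aug 14, 1953: 31 days (July has 31).
Aug 14, 1953 → Sep 14, 1953: 31 days (August has 31).
Sep 14, 1953 → Oct 9, 1953: 25 days.
Total: 178 days.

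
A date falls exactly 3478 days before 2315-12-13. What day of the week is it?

Tuesday

Dec 13, 2315 is a Monday.
3478 mod 7 = 6, so 3478 days before a Monday is Monday − 6 = Tuesday.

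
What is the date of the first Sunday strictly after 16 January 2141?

Jan 16, 2141 is a Monday.
From Monday to the next Sunday is 6 days.
Jan 16, 2141 + 6 = Jan 22, 2141.

January 22, 2141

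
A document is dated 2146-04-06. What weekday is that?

Doomsday rule: the anchor day for the 2100s is Sunday. For year 46: 46÷12 = 3 r 10, and 10÷4 = 2, so 3+10+2 = 15.
Sunday + 15 ≡ Monday — that's 2146's doomsday.
In April the doomsday date is Apr 4.
Apr 6 is 2 days after Apr 4; 2 mod 7 = 2, so Monday + 2 = Wednesday.

Wednesday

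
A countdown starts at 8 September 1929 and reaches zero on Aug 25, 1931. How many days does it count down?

716

Sep 8, 1929 → Sep 8, 1930: 365 days.
Sep 8, 1930 → Oct 8, 1930: 30 days (September has 30).
Oct 8, 1930 → Nov 8, 1930: 31 days (October has 31).
Nov 8, 1930 → Dec 8, 1930: 30 days (November has 30).
Dec 8, 1930 → Jan 8, 1931: 31 days (December has 31).
Jan 8, 1931 → Feb 8, 1931: 31 days (January has 31).
Feb 8, 1931 → Mar 8, 1931: 28 days (February has 28).
Mar 8, 1931 → Apr 8, 1931: 31 days (March has 31).
Apr 8, 1931 → May 8, 1931: 30 days (April has 30).
May 8, 1931 → Jun 8, 1931: 31 days (May has 31).
Jun 8, 1931 → Jul 8, 1931: 30 days (June has 30).
Jul 8, 1931 → Aug 8, 1931: 31 days (July has 31).
Aug 8, 1931 → Aug 25, 1931: 17 days.
Total: 716 days.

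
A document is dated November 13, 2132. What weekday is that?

Thursday

Doomsday rule: the anchor day for the 2100s is Sunday. For year 32: 32÷12 = 2 r 8, and 8÷4 = 2, so 2+8+2 = 12.
Sunday + 12 ≡ Friday — that's 2132's doomsday.
In November the doomsday date is Nov 7.
Nov 13 is 6 days after Nov 7; 6 mod 7 = 6, so Friday + 6 = Thursday.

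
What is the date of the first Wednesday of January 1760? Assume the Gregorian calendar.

January 2, 1760

January 1, 1760 is a Tuesday.
The first Wednesday is therefore January 2 (1 days later).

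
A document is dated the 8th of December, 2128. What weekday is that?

Wednesday

Doomsday rule: the anchor day for the 2100s is Sunday. For year 28: 28÷12 = 2 r 4, and 4÷4 = 1, so 2+4+1 = 7.
Sunday + 7 ≡ Sunday — that's 2128's doomsday.
In December the doomsday date is Dec 12.
Dec 8 is 4 days before Dec 12; 4 mod 7 = 4, so Sunday − 4 = Wednesday.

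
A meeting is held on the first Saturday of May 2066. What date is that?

May 1, 2066

May 1, 2066 is a Saturday.
The first Saturday is therefore May 1 (same day).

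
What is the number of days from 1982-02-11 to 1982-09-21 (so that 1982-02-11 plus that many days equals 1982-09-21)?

222

Feb 11, 1982 → Mar 11, 1982: 28 days (February has 28).
Mar 11, 1982 → Apr 11, 1982: 31 days (March has 31).
Apr 11, 1982 → May 11, 1982: 30 days (April has 30).
May 11, 1982 → Jun 11, 1982: 31 days (May has 31).
Jun 11, 1982 → Jul 11, 1982: 30 days (June has 30).
Jul 11, 1982 → Aug 11, 1982: 31 days (July has 31).
Aug 11, 1982 → Sep 11, 1982: 31 days (August has 31).
Sep 11, 1982 → Sep 21, 1982: 10 days.
Total: 222 days.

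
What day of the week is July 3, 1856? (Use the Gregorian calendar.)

Doomsday rule: the anchor day for the 1800s is Friday. For year 56: 56÷12 = 4 r 8, and 8÷4 = 2, so 4+8+2 = 14.
Friday + 14 ≡ Friday — that's 1856's doomsday.
In July the doomsday date is Jul 11.
Jul 3 is 8 days before Jul 11; 8 mod 7 = 1, so Friday − 1 = Thursday.

Thursday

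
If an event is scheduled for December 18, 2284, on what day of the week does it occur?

Doomsday rule: the anchor day for the 2200s is Friday. For year 84: 84÷12 = 7 r 0, and 0÷4 = 0, so 7+0+0 = 7.
Friday + 7 ≡ Friday — that's 2284's doomsday.
In December the doomsday date is Dec 12.
Dec 18 is 6 days after Dec 12; 6 mod 7 = 6, so Friday + 6 = Thursday.

Thursday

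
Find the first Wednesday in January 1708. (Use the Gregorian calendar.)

January 1, 1708 is a Sunday.
The first Wednesday is therefore January 4 (3 days later).

January 4, 1708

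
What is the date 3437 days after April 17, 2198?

September 15, 2207

+365 (one year) → Apr 17, 2199 (3072 left).
+365 (one year) → Apr 17, 2200 (2707 left).
+365 (one year) → Apr 17, 2201 (2342 left).
+365 (one year) → Apr 17, 2202 (1977 left).
+365 (one year) → Apr 17, 2203 (1612 left).
+366 (one year; includes Feb 29, 2204) → Apr 17, 2204 (1246 left).
+365 (one year) → Apr 17, 2205 (881 left).
+365 (one year) → Apr 17, 2206 (516 left).
+365 (one year) → Apr 17, 2207 (151 left).
Apr has 30 days: +14 → May 1, 2207 (137 left).
May has 31 days: +31 → Jun 1, 2207 (106 left).
Jun has 30 days: +30 → Jul 1, 2207 (76 left).
Jul has 31 days: +31 → Aug 1, 2207 (45 left).
Aug has 31 days: +31 → Sep 1, 2207 (14 left).
+14 → Sep 15, 2207.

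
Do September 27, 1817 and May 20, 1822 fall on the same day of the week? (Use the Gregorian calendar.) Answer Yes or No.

From Sep 27, 1817 to May 20, 1822 is 1696 days.
1696 mod 7 = 2, so they are different weekdays.
(Sep 27, 1817 is a Saturday; May 20, 1822 is a Monday.)

No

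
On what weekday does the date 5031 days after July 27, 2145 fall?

Sunday

Jul 27, 2145 is a Tuesday.
5031 mod 7 = 5, so 5031 days after a Tuesday is Tuesday + 5 = Sunday.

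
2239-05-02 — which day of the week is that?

Doomsday rule: the anchor day for the 2200s is Friday. For year 39: 39÷12 = 3 r 3, and 3÷4 = 0, so 3+3+0 = 6.
Friday + 6 ≡ Thursday — that's 2239's doomsday.
In May the doomsday date is May 9.
May 2 is 7 days before May 9; 7 mod 7 = 0, so Thursday − 0 = Thursday.

Thursday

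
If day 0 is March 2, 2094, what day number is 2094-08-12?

163

Mar 2, 2094 → Apr 2, 2094: 31 days (March has 31).
Apr 2, 2094 → May 2, 2094: 30 days (April has 30).
May 2, 2094 → Jun 2, 2094: 31 days (May has 31).
Jun 2, 2094 → Jul 2, 2094: 30 days (June has 30).
Jul 2, 2094 → Aug 2, 2094: 31 days (July has 31).
Aug 2, 2094 → Aug 12, 2094: 10 days.
Total: 163 days.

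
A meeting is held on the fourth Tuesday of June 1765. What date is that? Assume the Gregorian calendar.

June 1, 1765 is a Saturday.
The first Tuesday is therefore June 4 (3 days later).
The fourth Tuesday is 4 + 3×7 = June 25.

June 25, 1765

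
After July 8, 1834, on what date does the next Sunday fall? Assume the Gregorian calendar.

July 13, 1834

Jul 8, 1834 is a Tuesday.
From Tuesday to the next Sunday is 5 days.
Jul 8, 1834 + 5 = Jul 13, 1834.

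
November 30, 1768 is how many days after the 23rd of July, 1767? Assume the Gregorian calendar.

Jul 23, 1767 → Jul 23, 1768: 366 days (Feb 29, 1768 is in that span).
Jul 23, 1768 → Aug 23, 1768: 31 days (July has 31).
Aug 23, 1768 → Sep 23, 1768: 31 days (August has 31).
Sep 23, 1768 → Oct 23, 1768: 30 days (September has 30).
Oct 23, 1768 → Nov 23, 1768: 31 days (October has 31).
Nov 23, 1768 → Nov 30, 1768: 7 days.
Total: 496 days.

496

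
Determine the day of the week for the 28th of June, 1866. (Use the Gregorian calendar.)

Doomsday rule: the anchor day for the 1800s is Friday. For year 66: 66÷12 = 5 r 6, and 6÷4 = 1, so 5+6+1 = 12.
Friday + 12 ≡ Wednesday — that's 1866's doomsday.
In June the doomsday date is Jun 6.
Jun 28 is 22 days after Jun 6; 22 mod 7 = 1, so Wednesday + 1 = Thursday.

Thursday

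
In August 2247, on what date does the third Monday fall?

August 1, 2247 is a Sunday.
The first Monday is therefore August 2 (1 days later).
The third Monday is 2 + 2×7 = August 16.

August 16, 2247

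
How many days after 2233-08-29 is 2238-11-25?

Aug 29, 2233 → Aug 29, 2234: 365 days.
Aug 29, 2234 → Aug 29, 2235: 365 days.
Aug 29, 2235 → Aug 29, 2236: 366 days (Feb 29, 2236 is in that span).
Aug 29, 2236 → Aug 29, 2237: 365 days.
Aug 29, 2237 → Aug 29, 2238: 365 days.
Aug 29, 2238 → Sep 29, 2238: 31 days (August has 31).
Sep 29, 2238 → Oct 29, 2238: 30 days (September has 30).
Oct 29, 2238 → Nov 25, 2238: 27 days.
Total: 1914 days.

1914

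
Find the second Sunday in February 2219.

February 1, 2219 is a Monday.
The first Sunday is therefore February 7 (6 days later).
The second Sunday is 7 + 1×7 = February 14.

February 14, 2219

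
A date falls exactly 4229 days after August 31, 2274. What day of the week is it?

Aug 31, 2274 is a Monday.
4229 mod 7 = 1, so 4229 days after a Monday is Monday + 1 = Tuesday.

Tuesday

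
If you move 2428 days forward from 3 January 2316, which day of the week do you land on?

Sunday

Jan 3, 2316 is a Monday.
2428 mod 7 = 6, so 2428 days after a Monday is Monday + 6 = Sunday.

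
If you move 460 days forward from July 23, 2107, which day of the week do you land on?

Jul 23, 2107 is a Saturday.
460 mod 7 = 5, so 460 days after a Saturday is Saturday + 5 = Thursday.

Thursday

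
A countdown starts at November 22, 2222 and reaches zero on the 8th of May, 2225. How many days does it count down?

898

Nov 22, 2222 → Nov 22, 2223: 365 days.
Nov 22, 2223 → Nov 22, 2224: 366 days (Feb 29, 2224 is in that span).
Nov 22, 2224 → Dec 22, 2224: 30 days (November has 30).
Dec 22, 2224 → Jan 22, 2225: 31 days (December has 31).
Jan 22, 2225 → Feb 22, 2225: 31 days (January has 31).
Feb 22, 2225 → Mar 22, 2225: 28 days (February has 28).
Mar 22, 2225 → Apr 22, 2225: 31 days (March has 31).
Apr 22, 2225 → May 8, 2225: 16 days.
Total: 898 days.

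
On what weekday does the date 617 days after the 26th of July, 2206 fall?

Sunday

First find the weekday of Jul 26, 2206. Doomsday rule: the anchor day for the 2200s is Friday. For year 06: 6÷12 = 0 r 6, and 6÷4 = 1, so 0+6+1 = 7.
Friday + 7 ≡ Friday — that's 2206's doomsday.
In July the doomsday date is Jul 11.
Jul 26 is 15 days after Jul 11; 15 mod 7 = 1, so Friday + 1 = Saturday.
617 mod 7 = 1, so 617 days after a Saturday is Saturday + 1 = Sunday.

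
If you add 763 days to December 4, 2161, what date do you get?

January 6, 2164

+365 (one year) → Dec 4, 2162 (398 left).
Dec has 31 days: +28 → Jan 1, 2163 (370 left).
Jan has 31 days: +31 → Feb 1, 2163 (339 left).
Feb has 28 days: +28 → Mar 1, 2163 (311 left).
Mar has 31 days: +31 → Apr 1, 2163 (280 left).
Apr has 30 days: +30 → May 1, 2163 (250 left).
May has 31 days: +31 → Jun 1, 2163 (219 left).
Jun has 30 days: +30 → Jul 1, 2163 (189 left).
Jul has 31 days: +31 → Aug 1, 2163 (158 left).
Aug has 31 days: +31 → Sep 1, 2163 (127 left).
Sep has 30 days: +30 → Oct 1, 2163 (97 left).
Oct has 31 days: +31 → Nov 1, 2163 (66 left).
Nov has 30 days: +30 → Dec 1, 2163 (36 left).
Dec has 31 days: +31 → Jan 1, 2164 (5 left).
+5 → Jan 6, 2164.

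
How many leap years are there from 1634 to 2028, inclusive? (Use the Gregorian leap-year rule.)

96

Multiples of 4 in [1634,2028]: 99.
Of those, multiples of 100: 4 (not leap unless ÷400).
Multiples of 400: 1.
Leap years = 99 − 4 + 1 = 96.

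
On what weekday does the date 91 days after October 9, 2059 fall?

Thursday

Oct 9, 2059 is a Thursday.
91 mod 7 = 0, so 91 days after a Thursday is Thursday + 0 = Thursday.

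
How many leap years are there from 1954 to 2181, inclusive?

56

Multiples of 4 in [1954,2181]: 57.
Of those, multiples of 100: 2 (not leap unless ÷400).
Multiples of 400: 1.
Leap years = 57 − 2 + 1 = 56.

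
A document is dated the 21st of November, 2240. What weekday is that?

Doomsday rule: the anchor day for the 2200s is Friday. For year 40: 40÷12 = 3 r 4, and 4÷4 = 1, so 3+4+1 = 8.
Friday + 8 ≡ Saturday — that's 2240's doomsday.
In November the doomsday date is Nov 7.
Nov 21 is 14 days after Nov 7; 14 mod 7 = 0, so Saturday + 0 = Saturday.

Saturday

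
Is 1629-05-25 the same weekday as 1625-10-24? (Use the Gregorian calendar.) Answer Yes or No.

From Oct 24, 1625 to May 25, 1629 is 1309 days.
1309 mod 7 = 0, so they are the same weekday.
(Oct 24, 1625 is a Friday; May 25, 1629 is a Friday.)

Yes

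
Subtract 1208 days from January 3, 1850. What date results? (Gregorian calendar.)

−365 (one year) → Jan 3, 1849 (843 left).
−366 (one year; includes Feb 29, 1848) → Jan 3, 1848 (477 left).
−365 (one year) → Jan 3, 1847 (112 left).
−3 → Dec 31, 1846 (end of Dec, 31 days; 109 left).
−31 → Nov 30, 1846 (end of Nov, 30 days; 78 left).
−30 → Oct 31, 1846 (end of Oct, 31 days; 48 left).
−31 → Sep 30, 1846 (end of Sep, 30 days; 17 left).
−17 → Sep 13, 1846.

September 13, 1846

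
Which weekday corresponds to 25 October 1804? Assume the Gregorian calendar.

Doomsday rule: the anchor day for the 1800s is Friday. For year 04: 4÷12 = 0 r 4, and 4÷4 = 1, so 0+4+1 = 5.
Friday + 5 ≡ Wednesday — that's 1804's doomsday.
In October the doomsday date is Oct 10.
Oct 25 is 15 days after Oct 10; 15 mod 7 = 1, so Wednesday + 1 = Thursday.

Thursday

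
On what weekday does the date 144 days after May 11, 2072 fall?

Sunday

May 11, 2072 is a Wednesday.
144 mod 7 = 4, so 144 days after a Wednesday is Wednesday + 4 = Sunday.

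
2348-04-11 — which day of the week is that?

Sunday

Doomsday rule: the anchor day for the 2300s is Wednesday. For year 48: 48÷12 = 4 r 0, and 0÷4 = 0, so 4+0+0 = 4.
Wednesday + 4 ≡ Sunday — that's 2348's doomsday.
In April the doomsday date is Apr 4.
Apr 11 is 7 days after Apr 4; 7 mod 7 = 0, so Sunday + 0 = Sunday.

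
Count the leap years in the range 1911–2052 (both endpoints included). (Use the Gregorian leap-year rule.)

Multiples of 4 in [1911,2052]: 36.
Of those, multiples of 100: 1 (not leap unless ÷400).
Multiples of 400: 1.
Leap years = 36 − 1 + 1 = 36.

36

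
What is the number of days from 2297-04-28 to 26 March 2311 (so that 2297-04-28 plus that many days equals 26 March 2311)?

5079

Apr 28, 2297 → Apr 28, 2298: 365 days.
Apr 28, 2298 → Apr 28, 2299: 365 days.
Apr 28, 2299 → Apr 28, 2300: 365 days.
Apr 28, 2300 → Apr 28, 2301: 365 days.
Apr 28, 2301 → Apr 28, 2302: 365 days.
Apr 28, 2302 → Apr 28, 2303: 365 days.
Apr 28, 2303 → Apr 28, 2304: 366 days (Feb 29, 2304 is in that span).
Apr 28, 2304 → Apr 28, 2305: 365 days.
Apr 28, 2305 → Apr 28, 2306: 365 days.
Apr 28, 2306 → Apr 28, 2307: 365 days.
Apr 28, 2307 → Apr 28, 2308: 366 days (Feb 29, 2308 is in that span).
Apr 28, 2308 → Apr 28, 2309: 365 days.
Apr 28, 2309 → Apr 28, 2310: 365 days.
Apr 28, 2310 → May 28, 2310: 30 days (April has 30).
May 28, 2310 → Jun 28, 2310: 31 days (May has 31).
Jun 28, 2310 → Jul 28, 2310: 30 days (June has 30).
Jul 28, 2310 → Aug 28, 2310: 31 days (July has 31).
Aug 28, 2310 → Sep 28, 2310: 31 days (August has 31).
Sep 28, 2310 → Oct 28, 2310: 30 days (September has 30).
Oct 28, 2310 → Nov 28, 2310: 31 days (October has 31).
Nov 28, 2310 → Dec 28, 2310: 30 days (November has 30).
Dec 28, 2310 → Jan 28, 2311: 31 days (December has 31).
Jan 28, 2311 → Feb 28, 2311: 31 days (January has 31).
Feb 28, 2311 → Mar 26, 2311: 26 days.
Total: 5079 days.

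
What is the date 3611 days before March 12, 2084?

−366 (one year; includes Feb 29, 2084) → Mar 12, 2083 (3245 left).
−365 (one year) → Mar 12, 2082 (2880 left).
−365 (one year) → Mar 12, 2081 (2515 left).
−365 (one year) → Mar 12, 2080 (2150 left).
−366 (one year; includes Feb 29, 2080) → Mar 12, 2079 (1784 left).
−365 (one year) → Mar 12, 2078 (1419 left).
−365 (one year) → Mar 12, 2077 (1054 left).
−365 (one year) → Mar 12, 2076 (689 left).
−366 (one year; includes Feb 29, 2076) → Mar 12, 2075 (323 left).
−12 → Feb 28, 2075 (end of Feb, 28 days; 311 left).
−28 → Jan 31, 2075 (end of Jan, 31 days; 283 left).
−31 → Dec 31, 2074 (end of Dec, 31 days; 252 left).
−31 → Nov 30, 2074 (end of Nov, 30 days; 221 left).
−30 → Oct 31, 2074 (end of Oct, 31 days; 191 left).
−31 → Sep 30, 2074 (end of Sep, 30 days; 160 left).
−30 → Aug 31, 2074 (end of Aug, 31 days; 130 left).
−31 → Jul 31, 2074 (end of Jul, 31 days; 99 left).
−31 → Jun 30, 2074 (end of Jun, 30 days; 68 left).
−30 → May 31, 2074 (end of May, 31 days; 38 left).
−31 → Apr 30, 2074 (end of Apr, 30 days; 7 left).
−7 → Apr 23, 2074.

April 23, 2074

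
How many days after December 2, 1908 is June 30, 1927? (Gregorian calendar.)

6784

Dec 2, 1908 → Dec 2, 1909: 365 days.
Dec 2, 1909 → Dec 2, 1910: 365 days.
Dec 2, 1910 → Dec 2, 1911: 365 days.
Dec 2, 1911 → Dec 2, 1912: 366 days (Feb 29, 1912 is in that span).
Dec 2, 1912 → Dec 2, 1913: 365 days.
Dec 2, 1913 → Dec 2, 1914: 365 days.
Dec 2, 1914 → Dec 2, 1915: 365 days.
Dec 2, 1915 → Dec 2, 1916: 366 days (Feb 29, 1916 is in that span).
Dec 2, 1916 → Dec 2, 1917: 365 days.
Dec 2, 1917 → Dec 2, 1918: 365 days.
Dec 2, 1918 → Dec 2, 1919: 365 days.
Dec 2, 1919 → Dec 2, 1920: 366 days (Feb 29, 1920 is in that span).
Dec 2, 1920 → Dec 2, 1921: 365 days.
Dec 2, 1921 → Dec 2, 1922: 365 days.
Dec 2, 1922 → Dec 2, 1923: 365 days.
Dec 2, 1923 → Dec 2, 1924: 366 days (Feb 29, 1924 is in that span).
Dec 2, 1924 → Dec 2, 1925: 365 days.
Dec 2, 1925 → Dec 2, 1926: 365 days.
Dec 2, 1926 → Jan 2, 1927: 31 days (December has 31).
Jan 2, 1927 → Feb 2, 1927: 31 days (January has 31).
Feb 2, 1927 → Mar 2, 1927: 28 days (February has 28).
Mar 2, 1927 → Apr 2, 1927: 31 days (March has 31).
Apr 2, 1927 → May 2, 1927: 30 days (April has 30).
May 2, 1927 → Jun 2, 1927: 31 days (May has 31).
Jun 2, 1927 → Jun 30, 1927: 28 days.
Total: 6784 days.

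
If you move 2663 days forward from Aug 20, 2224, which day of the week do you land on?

Monday

Aug 20, 2224 is a Friday.
2663 mod 7 = 3, so 2663 days after a Friday is Friday + 3 = Monday.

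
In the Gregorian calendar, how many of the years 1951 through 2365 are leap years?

Multiples of 4 in [1951,2365]: 104.
Of those, multiples of 100: 4 (not leap unless ÷400).
Multiples of 400: 1.
Leap years = 104 − 4 + 1 = 101.

101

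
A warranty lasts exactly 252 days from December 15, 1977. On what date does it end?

August 24, 1978

Dec has 31 days: +17 → Jan 1, 1978 (235 left).
Jan has 31 days: +31 → Feb 1, 1978 (204 left).
Feb has 28 days: +28 → Mar 1, 1978 (176 left).
Mar has 31 days: +31 → Apr 1, 1978 (145 left).
Apr has 30 days: +30 → May 1, 1978 (115 left).
May has 31 days: +31 → Jun 1, 1978 (84 left).
Jun has 30 days: +30 → Jul 1, 1978 (54 left).
Jul has 31 days: +31 → Aug 1, 1978 (23 left).
+23 → Aug 24, 1978.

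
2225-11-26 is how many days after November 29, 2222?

1093

Nov 29, 2222 → Nov 29, 2223: 365 days.
Nov 29, 2223 → Nov 29, 2224: 366 days (Feb 29, 2224 is in that span).
Nov 29, 2224 → Dec 29, 2224: 30 days (November has 30).
Dec 29, 2224 → Jan 29, 2225: 31 days (December has 31).
Jan 29, 2225 → Feb 28, 2225: 30 days (January has 31).
Feb 28, 2225 → Mar 28, 2225: 28 days (February has 28).
Mar 28, 2225 → Apr 28, 2225: 31 days (March has 31).
Apr 28, 2225 → May 28, 2225: 30 days (April has 30).
May 28, 2225 → Jun 28, 2225: 31 days (May has 31).
Jun 28, 2225 → Jul 28, 2225: 30 days (June has 30).
Jul 28, 2225 → Aug 28, 2225: 31 days (July has 31).
Aug 28, 2225 → Sep 28, 2225: 31 days (August has 31).
Sep 28, 2225 → Oct 28, 2225: 30 days (September has 30).
Oct 28, 2225 → Nov 26, 2225: 29 days.
Total: 1093 days.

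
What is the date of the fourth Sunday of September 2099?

September 27, 2099

September 1, 2099 is a Tuesday.
The first Sunday is therefore September 6 (5 days later).
The fourth Sunday is 6 + 3×7 = September 27.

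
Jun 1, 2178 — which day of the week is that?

Doomsday rule: the anchor day for the 2100s is Sunday. For year 78: 78÷12 = 6 r 6, and 6÷4 = 1, so 6+6+1 = 13.
Sunday + 13 ≡ Saturday — that's 2178's doomsday.
In June the doomsday date is Jun 6.
Jun 1 is 5 days before Jun 6; 5 mod 7 = 5, so Saturday − 5 = Monday.

Monday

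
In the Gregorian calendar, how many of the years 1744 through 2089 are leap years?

85

Multiples of 4 in [1744,2089]: 87.
Of those, multiples of 100: 3 (not leap unless ÷400).
Multiples of 400: 1.
Leap years = 87 − 3 + 1 = 85.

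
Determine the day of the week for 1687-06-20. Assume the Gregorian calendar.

Doomsday rule: the anchor day for the 1600s is Tuesday. For year 87: 87÷12 = 7 r 3, and 3÷4 = 0, so 7+3+0 = 10.
Tuesday + 10 ≡ Friday — that's 1687's doomsday.
In June the doomsday date is Jun 6.
Jun 20 is 14 days after Jun 6; 14 mod 7 = 0, so Friday + 0 = Friday.

Friday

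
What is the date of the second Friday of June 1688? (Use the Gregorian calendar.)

June 1, 1688 is a Tuesday.
The first Friday is therefore June 4 (3 days later).
The second Friday is 4 + 1×7 = June 11.

June 11, 1688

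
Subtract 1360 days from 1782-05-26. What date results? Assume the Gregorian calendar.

−365 (one year) → May 26, 1781 (995 left).
−365 (one year) → May 26, 1780 (630 left).
−366 (one year; includes Feb 29, 1780) → May 26, 1779 (264 left).
−26 → Apr 30, 1779 (end of Apr, 30 days; 238 left).
−30 → Mar 31, 1779 (end of Mar, 31 days; 208 left).
−31 → Feb 28, 1779 (end of Feb, 28 days; 177 left).
−28 → Jan 31, 1779 (end of Jan, 31 days; 149 left).
−31 → Dec 31, 1778 (end of Dec, 31 days; 118 left).
−31 → Nov 30, 1778 (end of Nov, 30 days; 87 left).
−30 → Oct 31, 1778 (end of Oct, 31 days; 57 left).
−31 → Sep 30, 1778 (end of Sep, 30 days; 26 left).
−26 → Sep 4, 1778.

September 4, 1778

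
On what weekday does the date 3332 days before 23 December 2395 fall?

Saturday

Dec 23, 2395 is a Saturday.
3332 mod 7 = 0, so 3332 days before a Saturday is Saturday − 0 = Saturday.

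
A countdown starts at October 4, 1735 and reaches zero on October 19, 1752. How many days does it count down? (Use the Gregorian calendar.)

Oct 4, 1735 → Oct 4, 1736: 366 days (Feb 29, 1736 is in that span).
Oct 4, 1736 → Oct 4, 1737: 365 days.
Oct 4, 1737 → Oct 4, 1738: 365 days.
Oct 4, 1738 → Oct 4, 1739: 365 days.
Oct 4, 1739 → Oct 4, 1740: 366 days (Feb 29, 1740 is in that span).
Oct 4, 1740 → Oct 4, 1741: 365 days.
Oct 4, 1741 → Oct 4, 1742: 365 days.
Oct 4, 1742 → Oct 4, 1743: 365 days.
Oct 4, 1743 → Oct 4, 1744: 366 days (Feb 29, 1744 is in that span).
Oct 4, 1744 → Oct 4, 1745: 365 days.
Oct 4, 1745 → Oct 4, 1746: 365 days.
Oct 4, 1746 → Oct 4, 1747: 365 days.
Oct 4, 1747 → Oct 4, 1748: 366 days (Feb 29, 1748 is in that span).
Oct 4, 1748 → Oct 4, 1749: 365 days.
Oct 4, 1749 → Oct 4, 1750: 365 days.
Oct 4, 1750 → Oct 4, 1751: 365 days.
Oct 4, 1751 → Nov 4, 1751: 31 days (October has 31).
Nov 4, 1751 → Dec 4, 1751: 30 days (November has 30).
Dec 4, 1751 → Jan 4, 1752: 31 days (December has 31).
Jan 4, 1752 → Feb 4, 1752: 31 days (January has 31).
Feb 4, 1752 → Mar 4, 1752: 29 days (February has 29).
Mar 4, 1752 → Apr 4, 1752: 31 days (March has 31).
Apr 4, 1752 → May 4, 1752: 30 days (April has 30).
May 4, 1752 → Jun 4, 1752: 31 days (May has 31).
Jun 4, 1752 → Jul 4, 1752: 30 days (June has 30).
Jul 4, 1752 → Aug 4, 1752: 31 days (July has 31).
Aug 4, 1752 → Sep 4, 1752: 31 days (August has 31).
Sep 4, 1752 → Oct 4, 1752: 30 days (September has 30).
Oct 4, 1752 → Oct 19, 1752: 15 days.
Total: 6225 days.

6225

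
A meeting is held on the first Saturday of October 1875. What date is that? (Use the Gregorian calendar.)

October 2, 1875

October 1, 1875 is a Friday.
The first Saturday is therefore October 2 (1 days later).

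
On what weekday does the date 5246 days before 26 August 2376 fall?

First find the weekday of Aug 26, 2376. Doomsday rule: the anchor day for the 2300s is Wednesday. For year 76: 76÷12 = 6 r 4, and 4÷4 = 1, so 6+4+1 = 11.
Wednesday + 11 ≡ Sunday — that's 2376's doomsday.
In August the doomsday date is Aug 8.
Aug 26 is 18 days after Aug 8; 18 mod 7 = 4, so Sunday + 4 = Thursday.
5246 mod 7 = 3, so 5246 days before a Thursday is Thursday − 3 = Monday.

Monday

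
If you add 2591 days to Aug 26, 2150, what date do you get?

+365 (one year) → Aug 26, 2151 (2226 left).
+366 (one year; includes Feb 29, 2152) → Aug 26, 2152 (1860 left).
+365 (one year) → Aug 26, 2153 (1495 left).
+365 (one year) → Aug 26, 2154 (1130 left).
+365 (one year) → Aug 26, 2155 (765 left).
+366 (one year; includes Feb 29, 2156) → Aug 26, 2156 (399 left).
Aug has 31 days: +6 → Sep 1, 2156 (393 left).
Sep has 30 days: +30 → Oct 1, 2156 (363 left).
Oct has 31 days: +31 → Nov 1, 2156 (332 left).
Nov has 30 days: +30 → Dec 1, 2156 (302 left).
Dec has 31 days: +31 → Jan 1, 2157 (271 left).
Jan has 31 days: +31 → Feb 1, 2157 (240 left).
Feb has 28 days: +28 → Mar 1, 2157 (212 left).
Mar has 31 days: +31 → Apr 1, 2157 (181 left).
Apr has 30 days: +30 → May 1, 2157 (151 left).
May has 31 days: +31 → Jun 1, 2157 (120 left).
Jun has 30 days: +30 → Jul 1, 2157 (90 left).
Jul has 31 days: +31 → Aug 1, 2157 (59 left).
Aug has 31 days: +31 → Sep 1, 2157 (28 left).
+28 → Sep 29, 2157.

September 29, 2157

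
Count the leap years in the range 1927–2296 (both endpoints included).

Multiples of 4 in [1927,2296]: 93.
Of those, multiples of 100: 3 (not leap unless ÷400).
Multiples of 400: 1.
Leap years = 93 − 3 + 1 = 91.

91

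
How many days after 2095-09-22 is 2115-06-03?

7193

Sep 22, 2095 → Sep 22, 2096: 366 days (Feb 29, 2096 is in that span).
Sep 22, 2096 → Sep 22, 2097: 365 days.
Sep 22, 2097 → Sep 22, 2098: 365 days.
Sep 22, 2098 → Sep 22, 2099: 365 days.
Sep 22, 2099 → Sep 22, 2100: 365 days.
Sep 22, 2100 → Sep 22, 2101: 365 days.
Sep 22, 2101 → Sep 22, 2102: 365 days.
Sep 22, 2102 → Sep 22, 2103: 365 days.
Sep 22, 2103 → Sep 22, 2104: 366 days (Feb 29, 2104 is in that span).
Sep 22, 2104 → Sep 22, 2105: 365 days.
Sep 22, 2105 → Sep 22, 2106: 365 days.
Sep 22, 2106 → Sep 22, 2107: 365 days.
Sep 22, 2107 → Sep 22, 2108: 366 days (Feb 29, 2108 is in that span).
Sep 22, 2108 → Sep 22, 2109: 365 days.
Sep 22, 2109 → Sep 22, 2110: 365 days.
Sep 22, 2110 → Sep 22, 2111: 365 days.
Sep 22, 2111 → Sep 22, 2112: 366 days (Feb 29, 2112 is in that span).
Sep 22, 2112 → Sep 22, 2113: 365 days.
Sep 22, 2113 → Sep 22, 2114: 365 days.
Sep 22, 2114 → Oct 22, 2114: 30 days (September has 30).
Oct 22, 2114 → Nov 22, 2114: 31 days (October has 31).
Nov 22, 2114 → Dec 22, 2114: 30 days (November has 30).
Dec 22, 2114 → Jan 22, 2115: 31 days (December has 31).
Jan 22, 2115 → Feb 22, 2115: 31 days (January has 31).
Feb 22, 2115 → Mar 22, 2115: 28 days (February has 28).
Mar 22, 2115 → Apr 22, 2115: 31 days (March has 31).
Apr 22, 2115 → May 22, 2115: 30 days (April has 30).
May 22, 2115 → Jun 3, 2115: 12 days.
Total: 7193 days.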